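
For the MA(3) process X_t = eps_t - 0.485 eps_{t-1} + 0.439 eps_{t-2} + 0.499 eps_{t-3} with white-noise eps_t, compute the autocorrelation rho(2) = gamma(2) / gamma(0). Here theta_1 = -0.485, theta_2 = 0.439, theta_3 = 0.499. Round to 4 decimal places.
\rho(2) = 0.1175

For an MA(q) process with theta_0 = 1, the autocovariance is
  gamma(k) = sigma^2 * sum_{i=0..q-k} theta_i * theta_{i+k},
and rho(k) = gamma(k) / gamma(0). Sigma^2 cancels.
  numerator   = (1)*(0.439) + (-0.485)*(0.499) = 0.196985.
  denominator = (1)^2 + (-0.485)^2 + (0.439)^2 + (0.499)^2 = 1.676947.
  rho(2) = 0.196985 / 1.676947 = 0.1175.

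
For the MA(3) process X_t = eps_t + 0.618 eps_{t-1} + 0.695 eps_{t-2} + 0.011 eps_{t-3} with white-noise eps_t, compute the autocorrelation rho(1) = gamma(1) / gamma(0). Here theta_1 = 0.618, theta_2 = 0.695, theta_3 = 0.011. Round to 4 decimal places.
\rho(1) = 0.5657

For an MA(q) process with theta_0 = 1, the autocovariance is
  gamma(k) = sigma^2 * sum_{i=0..q-k} theta_i * theta_{i+k},
and rho(k) = gamma(k) / gamma(0). Sigma^2 cancels.
  numerator   = (1)*(0.618) + (0.618)*(0.695) + (0.695)*(0.011) = 1.055155.
  denominator = (1)^2 + (0.618)^2 + (0.695)^2 + (0.011)^2 = 1.86507.
  rho(1) = 1.055155 / 1.86507 = 0.5657.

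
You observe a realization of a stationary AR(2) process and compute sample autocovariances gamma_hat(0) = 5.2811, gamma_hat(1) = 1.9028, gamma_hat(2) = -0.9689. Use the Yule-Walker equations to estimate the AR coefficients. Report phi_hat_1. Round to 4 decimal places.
\hat\phi_{1} = 0.4900

The Yule-Walker equations for an AR(p) process read, in matrix form,
  Gamma_p phi = r_p,   with   (Gamma_p)_{ij} = gamma(|i - j|),
                       (r_p)_i = gamma(i),   i,j = 1..p.
Substitute the sample gammas (Toeplitz matrix and right-hand side of size 2):
  Gamma_p = [[5.2811, 1.9028], [1.9028, 5.2811]]
  r_p     = [1.9028, -0.9689]
Written out:
  5.2811 phi_1 + 1.9028 phi_2 = 1.9028
  1.9028 phi_1 + 5.2811 phi_2 = -0.9689
Solve by Cramer's rule:
  det = gamma(0)^2 - gamma(1)^2 = (5.2811)^2 - (1.9028)^2 = 27.89001721 - 3.62064784 = 24.26936937
  phi_hat_1 = [gamma(1) gamma(0) - gamma(1) gamma(2)] / det = [(1.9028)(5.2811) - (1.9028)(-0.9689)] / 24.26936937 = 11.8925 / 24.26936937 = 0.49
  phi_hat_2 = [gamma(0) gamma(2) - gamma(1)^2] / det = [(5.2811)(-0.9689) - (1.9028)^2] / 24.26936937 = -8.73750563 / 24.26936937 = -0.36
So phi_hat = [0.4900, -0.3600].
Therefore phi_hat_1 = 0.4900.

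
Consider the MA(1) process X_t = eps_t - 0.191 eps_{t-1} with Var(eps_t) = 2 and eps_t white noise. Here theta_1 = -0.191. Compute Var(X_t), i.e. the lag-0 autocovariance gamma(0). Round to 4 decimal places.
\gamma(0) = 2.0730

For an MA(q) process X_t = eps_t + sum_i theta_i eps_{t-i} with
Var(eps_t) = sigma^2, the variance is
  gamma(0) = sigma^2 * (1 + sum_i theta_i^2).
  sum_i theta_i^2 = (-0.191)^2 = 0.036481.
  gamma(0) = 2 * (1 + 0.036481) = 2 * 1.036481 = 2.072962, which rounds to 2.0730.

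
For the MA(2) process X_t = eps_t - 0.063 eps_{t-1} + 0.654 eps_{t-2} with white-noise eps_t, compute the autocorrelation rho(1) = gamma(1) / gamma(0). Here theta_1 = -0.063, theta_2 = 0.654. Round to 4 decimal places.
\rho(1) = -0.0728

For an MA(q) process with theta_0 = 1, the autocovariance is
  gamma(k) = sigma^2 * sum_{i=0..q-k} theta_i * theta_{i+k},
and rho(k) = gamma(k) / gamma(0). Sigma^2 cancels.
  numerator   = (1)*(-0.063) + (-0.063)*(0.654) = -0.104202.
  denominator = (1)^2 + (-0.063)^2 + (0.654)^2 = 1.431685.
  rho(1) = -0.104202 / 1.431685 = -0.0728.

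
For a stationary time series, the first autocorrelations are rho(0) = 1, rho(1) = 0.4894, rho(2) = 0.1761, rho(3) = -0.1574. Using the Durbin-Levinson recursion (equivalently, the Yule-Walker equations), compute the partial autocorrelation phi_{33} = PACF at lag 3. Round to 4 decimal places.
\phi_{33} = -0.2780

The PACF at lag k is phi_{kk}, the last component of the solution
to the Yule-Walker system G_k phi = r_k where
  (G_k)_{ij} = rho(|i - j|), (r_k)_i = rho(i), i,j = 1..k.
Equivalently, Durbin-Levinson gives phi_{kk} iteratively:
  phi_{11} = rho(1)
  phi_{kk} = [rho(k) - sum_{j=1..k-1} phi_{k-1,j} rho(k-j)]
            / [1 - sum_{j=1..k-1} phi_{k-1,j} rho(j)],
  phi_{k,j} = phi_{k-1,j} - phi_{kk} phi_{k-1,k-j},  j = 1..k-1.
Step k = 1:
  phi_11 = rho(1) = 0.4894.
Step k = 2:
  phi_22 = [rho(2) - phi_11 rho(1)] / [1 - phi_11 rho(1)] = [0.1761 - (0.4894)(0.4894)] / [1 - (0.4894)(0.4894)]
         = -0.06341236 / 0.76048764 = -0.083384.
  Update: phi_21 = phi_11 - phi_22 phi_11 = 0.4894 - (-0.083384)(0.4894) = 0.530208.
Step k = 3:
  phi_33 = [rho(3) - phi_21 rho(2) - phi_22 rho(1)] / [1 - phi_21 rho(1) - phi_22 rho(2)]
    numerator   = -0.1574 - (0.530208)(0.1761) - (-0.083384)(0.4894) = -0.2099616
    denominator = 1 - (0.530208)(0.4894) - (-0.083384)(0.1761) = 0.75520008
  phi_33 = -0.2099616 / 0.75520008 = -0.278.
Therefore phi_{33} = -0.2780.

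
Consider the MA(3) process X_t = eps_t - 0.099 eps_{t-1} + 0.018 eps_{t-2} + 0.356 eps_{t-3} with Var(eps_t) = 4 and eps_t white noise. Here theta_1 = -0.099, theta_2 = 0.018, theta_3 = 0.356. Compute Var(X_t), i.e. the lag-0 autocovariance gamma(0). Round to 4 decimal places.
\gamma(0) = 4.5474

For an MA(q) process X_t = eps_t + sum_i theta_i eps_{t-i} with
Var(eps_t) = sigma^2, the variance is
  gamma(0) = sigma^2 * (1 + sum_i theta_i^2).
  sum_i theta_i^2 = (-0.099)^2 + (0.018)^2 + (0.356)^2 = 0.009801 + 0.000324 + 0.126736 = 0.136861.
  gamma(0) = 4 * (1 + 0.136861) = 4 * 1.136861 = 4.547444, which rounds to 4.5474.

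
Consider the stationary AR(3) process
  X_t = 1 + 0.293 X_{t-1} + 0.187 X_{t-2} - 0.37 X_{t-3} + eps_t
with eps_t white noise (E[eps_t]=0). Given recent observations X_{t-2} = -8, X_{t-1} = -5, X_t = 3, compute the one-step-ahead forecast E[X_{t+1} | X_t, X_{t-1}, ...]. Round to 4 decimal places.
E[X_{t+1} \mid \mathcal F_t] = 3.9040

For an AR(p) model X_t = c + sum_i phi_i X_{t-i} + eps_t, the
one-step-ahead conditional mean is
  E[X_{t+1} | X_t, ...] = c + sum_i phi_i X_{t+1-i}.
Substitute known values:
  E[X_{t+1} | ...] = 1 + (0.293) * (3) + (0.187) * (-5) + (-0.37) * (-8)
                   = 3.9040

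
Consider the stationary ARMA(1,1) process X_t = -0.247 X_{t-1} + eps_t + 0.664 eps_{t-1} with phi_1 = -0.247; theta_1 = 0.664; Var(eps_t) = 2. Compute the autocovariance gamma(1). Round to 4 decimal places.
\gamma(1) = 0.7425

Multiply the model equation by X_{t-k} and take expectations. With theta_0 = psi_0 = 1 and psi_j the MA(infinity) weights, this gives
  gamma(k) - sum_i phi_i gamma(k-i) = c_k,
  c_k = sigma^2 * sum_{j=k..q} theta_j psi_{j-k}   (c_k = 0 for k > q),
using gamma(-m) = gamma(m).
psi-weights needed (psi_j = theta_j + sum_i phi_i psi_{j-i}):
  psi_1 = theta_1 + phi_1 = 0.664 + (-0.247) = 0.417
Right-hand sides:
  c_0 = sigma^2 (1 + theta_1 psi_1) = 2 * (1 + (0.664)(0.417)) = 2 * 1.276888 = 2.553776
  c_1 = sigma^2 theta_1 = 2 * (0.664) = 1.328
  c_2 = 0
Equations for k = 0 and k = 1 (AR order 1):
  gamma(0) = phi_1 gamma(1) + c_0
  gamma(1) = phi_1 gamma(0) + c_1
Substituting the second into the first: gamma(0) (1 - phi_1^2) = c_0 + phi_1 c_1, so
  gamma(0) = (c_0 + phi_1 c_1) / (1 - phi_1^2) = (2.553776 + (-0.247)(1.328)) / (1 - (-0.247)^2) = 2.22576 / 0.938991 = 2.370374.
  gamma(1) = phi_1 gamma(0) + c_1 = (-0.247)(2.370374) + (1.328) = 0.742518.
Therefore gamma(1) = 0.7425 (to 4 decimal places).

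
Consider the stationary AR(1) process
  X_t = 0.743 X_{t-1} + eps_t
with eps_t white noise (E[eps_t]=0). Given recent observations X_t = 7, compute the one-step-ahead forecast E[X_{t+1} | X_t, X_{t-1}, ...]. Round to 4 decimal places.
E[X_{t+1} \mid \mathcal F_t] = 5.2010

For an AR(p) model X_t = c + sum_i phi_i X_{t-i} + eps_t, the
one-step-ahead conditional mean is
  E[X_{t+1} | X_t, ...] = c + sum_i phi_i X_{t+1-i}.
Substitute known values:
  E[X_{t+1} | ...] = (0.743) * (7)
                   = 5.2010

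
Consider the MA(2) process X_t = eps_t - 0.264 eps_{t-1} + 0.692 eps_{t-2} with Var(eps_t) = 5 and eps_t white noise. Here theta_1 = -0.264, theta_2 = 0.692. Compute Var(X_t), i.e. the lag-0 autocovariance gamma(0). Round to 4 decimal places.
\gamma(0) = 7.7428

For an MA(q) process X_t = eps_t + sum_i theta_i eps_{t-i} with
Var(eps_t) = sigma^2, the variance is
  gamma(0) = sigma^2 * (1 + sum_i theta_i^2).
  sum_i theta_i^2 = (-0.264)^2 + (0.692)^2 = 0.069696 + 0.478864 = 0.54856.
  gamma(0) = 5 * (1 + 0.54856) = 5 * 1.54856 = 7.7428.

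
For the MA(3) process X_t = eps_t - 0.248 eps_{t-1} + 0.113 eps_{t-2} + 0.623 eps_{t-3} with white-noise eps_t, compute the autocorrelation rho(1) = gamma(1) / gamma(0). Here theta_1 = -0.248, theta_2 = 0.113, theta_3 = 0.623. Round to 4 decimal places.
\rho(1) = -0.1406

For an MA(q) process with theta_0 = 1, the autocovariance is
  gamma(k) = sigma^2 * sum_{i=0..q-k} theta_i * theta_{i+k},
and rho(k) = gamma(k) / gamma(0). Sigma^2 cancels.
  numerator   = (1)*(-0.248) + (-0.248)*(0.113) + (0.113)*(0.623) = -0.205625.
  denominator = (1)^2 + (-0.248)^2 + (0.113)^2 + (0.623)^2 = 1.462402.
  rho(1) = -0.205625 / 1.462402 = -0.1406.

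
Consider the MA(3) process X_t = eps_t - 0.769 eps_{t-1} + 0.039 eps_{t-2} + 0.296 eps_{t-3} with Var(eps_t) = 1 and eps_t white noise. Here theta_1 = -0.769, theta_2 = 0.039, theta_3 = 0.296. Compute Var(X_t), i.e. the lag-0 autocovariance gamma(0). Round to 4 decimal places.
\gamma(0) = 1.6805

For an MA(q) process X_t = eps_t + sum_i theta_i eps_{t-i} with
Var(eps_t) = sigma^2, the variance is
  gamma(0) = sigma^2 * (1 + sum_i theta_i^2).
  sum_i theta_i^2 = (-0.769)^2 + (0.039)^2 + (0.296)^2 = 0.591361 + 0.001521 + 0.087616 = 0.680498.
  gamma(0) = 1 * (1 + 0.680498) = 1 * 1.680498 = 1.680498, which rounds to 1.6805.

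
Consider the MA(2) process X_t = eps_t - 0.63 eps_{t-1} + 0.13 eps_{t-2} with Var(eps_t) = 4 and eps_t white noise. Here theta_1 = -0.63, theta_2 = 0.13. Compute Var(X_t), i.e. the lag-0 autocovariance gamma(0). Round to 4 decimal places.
\gamma(0) = 5.6552

For an MA(q) process X_t = eps_t + sum_i theta_i eps_{t-i} with
Var(eps_t) = sigma^2, the variance is
  gamma(0) = sigma^2 * (1 + sum_i theta_i^2).
  sum_i theta_i^2 = (-0.63)^2 + (0.13)^2 = 0.3969 + 0.0169 = 0.4138.
  gamma(0) = 4 * (1 + 0.4138) = 4 * 1.4138 = 5.6552.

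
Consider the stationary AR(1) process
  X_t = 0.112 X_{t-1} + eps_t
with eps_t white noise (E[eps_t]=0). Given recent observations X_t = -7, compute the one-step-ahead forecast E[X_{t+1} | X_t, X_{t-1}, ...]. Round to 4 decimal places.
E[X_{t+1} \mid \mathcal F_t] = -0.7840

For an AR(p) model X_t = c + sum_i phi_i X_{t-i} + eps_t, the
one-step-ahead conditional mean is
  E[X_{t+1} | X_t, ...] = c + sum_i phi_i X_{t+1-i}.
Substitute known values:
  E[X_{t+1} | ...] = (0.112) * (-7)
                   = -0.7840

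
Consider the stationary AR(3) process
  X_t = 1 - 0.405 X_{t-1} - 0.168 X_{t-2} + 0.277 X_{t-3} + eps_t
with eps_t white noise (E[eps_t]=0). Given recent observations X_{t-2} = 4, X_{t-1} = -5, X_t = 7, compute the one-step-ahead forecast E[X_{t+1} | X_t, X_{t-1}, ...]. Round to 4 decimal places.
E[X_{t+1} \mid \mathcal F_t] = 0.1130

For an AR(p) model X_t = c + sum_i phi_i X_{t-i} + eps_t, the
one-step-ahead conditional mean is
  E[X_{t+1} | X_t, ...] = c + sum_i phi_i X_{t+1-i}.
Substitute known values:
  E[X_{t+1} | ...] = 1 + (-0.405) * (7) + (-0.168) * (-5) + (0.277) * (4)
                   = 0.1130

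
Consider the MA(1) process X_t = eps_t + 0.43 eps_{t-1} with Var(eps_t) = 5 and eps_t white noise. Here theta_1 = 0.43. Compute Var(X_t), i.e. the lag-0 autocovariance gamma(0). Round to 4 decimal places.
\gamma(0) = 5.9245

For an MA(q) process X_t = eps_t + sum_i theta_i eps_{t-i} with
Var(eps_t) = sigma^2, the variance is
  gamma(0) = sigma^2 * (1 + sum_i theta_i^2).
  sum_i theta_i^2 = (0.43)^2 = 0.1849.
  gamma(0) = 5 * (1 + 0.1849) = 5 * 1.1849 = 5.9245.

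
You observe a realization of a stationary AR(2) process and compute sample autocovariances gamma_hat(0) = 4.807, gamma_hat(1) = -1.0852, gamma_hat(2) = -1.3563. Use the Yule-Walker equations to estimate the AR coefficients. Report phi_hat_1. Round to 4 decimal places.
\hat\phi_{1} = -0.3050

The Yule-Walker equations for an AR(p) process read, in matrix form,
  Gamma_p phi = r_p,   with   (Gamma_p)_{ij} = gamma(|i - j|),
                       (r_p)_i = gamma(i),   i,j = 1..p.
Substitute the sample gammas (Toeplitz matrix and right-hand side of size 2):
  Gamma_p = [[4.807, -1.0852], [-1.0852, 4.807]]
  r_p     = [-1.0852, -1.3563]
Written out:
  4.807 phi_1 - 1.0852 phi_2 = -1.0852
  -1.0852 phi_1 + 4.807 phi_2 = -1.3563
Solve by Cramer's rule:
  det = gamma(0)^2 - gamma(1)^2 = (4.807)^2 - (-1.0852)^2 = 23.107249 - 1.17765904 = 21.92958996
  phi_hat_1 = [gamma(1) gamma(0) - gamma(1) gamma(2)] / det = [(-1.0852)(4.807) - (-1.0852)(-1.3563)] / 21.92958996 = -6.68841316 / 21.92958996 = -0.305
  phi_hat_2 = [gamma(0) gamma(2) - gamma(1)^2] / det = [(4.807)(-1.3563) - (-1.0852)^2] / 21.92958996 = -7.69739314 / 21.92958996 = -0.351
So phi_hat = [-0.3050, -0.3510].
Therefore phi_hat_1 = -0.3050.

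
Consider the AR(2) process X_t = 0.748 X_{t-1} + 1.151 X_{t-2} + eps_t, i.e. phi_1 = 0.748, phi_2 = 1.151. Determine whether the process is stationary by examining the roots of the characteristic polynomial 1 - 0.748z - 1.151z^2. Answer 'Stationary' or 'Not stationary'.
\text{Not stationary}

The AR(p) characteristic polynomial is P(z) = 1 - 0.748z - 1.151z^2.
Stationarity requires all roots to lie outside the unit circle, i.e. |z| > 1 for every root.
Set 1 + (-0.748) z + (-1.151) z^2 = 0, i.e. a z^2 + b z + c = 0 with a = -1.151, b = -0.748, c = 1.
Discriminant D = b^2 - 4ac = (-0.748)^2 - 4*(-1.151)*1 = 0.559504 - (-4.604) = 5.163504.
D >= 0, so the roots are real: z = (-b +/- sqrt(D)) / (2a) = (0.748 +/- 2.272334) / (-2.302).
  z_1 = (0.748 + 2.272334) / (-2.302) = -1.312,   |z_1| = 1.312.
  z_2 = (0.748 - 2.272334) / (-2.302) = 0.6622,   |z_2| = 0.6622.
Moduli of all roots: 1.3120, 0.6622.
All moduli strictly greater than 1? No.
Verdict: Not stationary.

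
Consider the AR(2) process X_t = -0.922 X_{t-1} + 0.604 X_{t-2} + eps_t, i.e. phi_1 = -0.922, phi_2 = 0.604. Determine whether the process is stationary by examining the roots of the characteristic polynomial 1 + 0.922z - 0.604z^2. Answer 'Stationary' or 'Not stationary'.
\text{Not stationary}

The AR(p) characteristic polynomial is P(z) = 1 + 0.922z - 0.604z^2.
Stationarity requires all roots to lie outside the unit circle, i.e. |z| > 1 for every root.
Set 1 + (0.922) z + (-0.604) z^2 = 0, i.e. a z^2 + b z + c = 0 with a = -0.604, b = 0.922, c = 1.
Discriminant D = b^2 - 4ac = (0.922)^2 - 4*(-0.604)*1 = 0.850084 - (-2.416) = 3.266084.
D >= 0, so the roots are real: z = (-b +/- sqrt(D)) / (2a) = (-0.922 +/- 1.807231) / (-1.208).
  z_1 = (-0.922 + 1.807231) / (-1.208) = -0.7328,   |z_1| = 0.7328.
  z_2 = (-0.922 - 1.807231) / (-1.208) = 2.2593,   |z_2| = 2.2593.
Moduli of all roots: 0.7328, 2.2593.
All moduli strictly greater than 1? No.
Verdict: Not stationary.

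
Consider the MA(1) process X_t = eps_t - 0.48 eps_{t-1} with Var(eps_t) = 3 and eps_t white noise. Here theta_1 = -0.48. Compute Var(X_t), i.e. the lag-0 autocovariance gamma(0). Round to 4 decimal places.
\gamma(0) = 3.6912

For an MA(q) process X_t = eps_t + sum_i theta_i eps_{t-i} with
Var(eps_t) = sigma^2, the variance is
  gamma(0) = sigma^2 * (1 + sum_i theta_i^2).
  sum_i theta_i^2 = (-0.48)^2 = 0.2304.
  gamma(0) = 3 * (1 + 0.2304) = 3 * 1.2304 = 3.6912.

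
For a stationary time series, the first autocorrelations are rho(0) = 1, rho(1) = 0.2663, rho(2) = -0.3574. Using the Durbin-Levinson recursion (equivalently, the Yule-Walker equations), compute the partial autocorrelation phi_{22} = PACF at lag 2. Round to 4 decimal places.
\phi_{22} = -0.4610

The PACF at lag k is phi_{kk}, the last component of the solution
to the Yule-Walker system G_k phi = r_k where
  (G_k)_{ij} = rho(|i - j|), (r_k)_i = rho(i), i,j = 1..k.
Equivalently, Durbin-Levinson gives phi_{kk} iteratively:
  phi_{11} = rho(1)
  phi_{kk} = [rho(k) - sum_{j=1..k-1} phi_{k-1,j} rho(k-j)]
            / [1 - sum_{j=1..k-1} phi_{k-1,j} rho(j)],
  phi_{k,j} = phi_{k-1,j} - phi_{kk} phi_{k-1,k-j},  j = 1..k-1.
Step k = 1:
  phi_11 = rho(1) = 0.2663.
Step k = 2:
  phi_22 = [rho(2) - phi_11 rho(1)] / [1 - phi_11 rho(1)] = [-0.3574 - (0.2663)(0.2663)] / [1 - (0.2663)(0.2663)]
         = -0.42831569 / 0.92908431 = -0.461.
Therefore phi_{22} = -0.4610.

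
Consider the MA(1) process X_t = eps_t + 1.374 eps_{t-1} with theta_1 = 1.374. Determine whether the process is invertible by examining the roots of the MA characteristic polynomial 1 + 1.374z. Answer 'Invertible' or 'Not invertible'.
\text{Not invertible}

The MA(q) characteristic polynomial is P(z) = 1 + 1.374z.
Invertibility requires all roots to lie outside the unit circle, i.e. |z| > 1 for every root.
This is linear in z: 1 + (1.374) z = 0  =>  z = -1/(1.374) = -0.727802,  |z| = 0.727802.
Moduli of all roots: 0.7278.
All moduli strictly greater than 1? No.
Verdict: Not invertible.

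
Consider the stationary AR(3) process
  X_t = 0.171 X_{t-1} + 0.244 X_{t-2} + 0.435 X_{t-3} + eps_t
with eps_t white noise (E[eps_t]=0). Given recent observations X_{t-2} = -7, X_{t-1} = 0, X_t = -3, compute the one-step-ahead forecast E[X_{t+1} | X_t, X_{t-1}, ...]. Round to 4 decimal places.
E[X_{t+1} \mid \mathcal F_t] = -3.5580

For an AR(p) model X_t = c + sum_i phi_i X_{t-i} + eps_t, the
one-step-ahead conditional mean is
  E[X_{t+1} | X_t, ...] = c + sum_i phi_i X_{t+1-i}.
Substitute known values:
  E[X_{t+1} | ...] = (0.171) * (-3) + (0.244) * (0) + (0.435) * (-7)
                   = -3.5580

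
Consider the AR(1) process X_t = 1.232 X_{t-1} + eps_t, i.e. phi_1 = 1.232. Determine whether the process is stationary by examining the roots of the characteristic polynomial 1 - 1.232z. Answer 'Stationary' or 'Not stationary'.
\text{Not stationary}

The AR(p) characteristic polynomial is P(z) = 1 - 1.232z.
Stationarity requires all roots to lie outside the unit circle, i.e. |z| > 1 for every root.
This is linear in z: 1 + (-1.232) z = 0  =>  z = -1/(-1.232) = 0.811688,  |z| = 0.811688.
Moduli of all roots: 0.8117.
All moduli strictly greater than 1? No.
Verdict: Not stationary.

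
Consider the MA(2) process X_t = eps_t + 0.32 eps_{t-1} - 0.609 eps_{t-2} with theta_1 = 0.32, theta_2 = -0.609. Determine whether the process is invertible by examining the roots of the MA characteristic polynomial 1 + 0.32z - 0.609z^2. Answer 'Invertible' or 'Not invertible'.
\text{Invertible}

The MA(q) characteristic polynomial is P(z) = 1 + 0.32z - 0.609z^2.
Invertibility requires all roots to lie outside the unit circle, i.e. |z| > 1 for every root.
Set 1 + (0.32) z + (-0.609) z^2 = 0, i.e. a z^2 + b z + c = 0 with a = -0.609, b = 0.32, c = 1.
Discriminant D = b^2 - 4ac = (0.32)^2 - 4*(-0.609)*1 = 0.1024 - (-2.436) = 2.5384.
D >= 0, so the roots are real: z = (-b +/- sqrt(D)) / (2a) = (-0.32 +/- 1.593236) / (-1.218).
  z_1 = (-0.32 + 1.593236) / (-1.218) = -1.0453,   |z_1| = 1.0453.
  z_2 = (-0.32 - 1.593236) / (-1.218) = 1.5708,   |z_2| = 1.5708.
Moduli of all roots: 1.0453, 1.5708.
All moduli strictly greater than 1? Yes.
Verdict: Invertible.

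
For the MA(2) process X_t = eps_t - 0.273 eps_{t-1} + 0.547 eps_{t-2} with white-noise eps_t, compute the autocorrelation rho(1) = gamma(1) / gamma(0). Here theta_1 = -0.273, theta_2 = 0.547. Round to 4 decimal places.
\rho(1) = -0.3074

For an MA(q) process with theta_0 = 1, the autocovariance is
  gamma(k) = sigma^2 * sum_{i=0..q-k} theta_i * theta_{i+k},
and rho(k) = gamma(k) / gamma(0). Sigma^2 cancels.
  numerator   = (1)*(-0.273) + (-0.273)*(0.547) = -0.422331.
  denominator = (1)^2 + (-0.273)^2 + (0.547)^2 = 1.373738.
  rho(1) = -0.422331 / 1.373738 = -0.3074.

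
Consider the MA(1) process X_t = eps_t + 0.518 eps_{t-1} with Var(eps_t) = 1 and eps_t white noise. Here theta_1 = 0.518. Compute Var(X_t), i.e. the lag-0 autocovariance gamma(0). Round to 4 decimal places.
\gamma(0) = 1.2683

For an MA(q) process X_t = eps_t + sum_i theta_i eps_{t-i} with
Var(eps_t) = sigma^2, the variance is
  gamma(0) = sigma^2 * (1 + sum_i theta_i^2).
  sum_i theta_i^2 = (0.518)^2 = 0.268324.
  gamma(0) = 1 * (1 + 0.268324) = 1 * 1.268324 = 1.268324, which rounds to 1.2683.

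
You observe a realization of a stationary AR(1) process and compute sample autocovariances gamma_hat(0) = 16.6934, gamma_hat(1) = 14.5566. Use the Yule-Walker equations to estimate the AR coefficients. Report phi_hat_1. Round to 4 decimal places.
\hat\phi_{1} = 0.8720

The Yule-Walker equations for an AR(p) process read, in matrix form,
  Gamma_p phi = r_p,   with   (Gamma_p)_{ij} = gamma(|i - j|),
                       (r_p)_i = gamma(i),   i,j = 1..p.
Substitute the sample gammas (Toeplitz matrix and right-hand side of size 1):
  Gamma_p = [[16.6934]]
  r_p     = [14.5566]
With p = 1 this is the single equation gamma(0) phi_1 = gamma(1):
  phi_hat_1 = gamma(1) / gamma(0) = 14.5566 / 16.6934 = 0.8720.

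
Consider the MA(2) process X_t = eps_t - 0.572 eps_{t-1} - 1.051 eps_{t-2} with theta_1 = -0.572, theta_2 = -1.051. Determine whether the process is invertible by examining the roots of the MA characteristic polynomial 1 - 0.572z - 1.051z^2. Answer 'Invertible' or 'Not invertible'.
\text{Not invertible}

The MA(q) characteristic polynomial is P(z) = 1 - 0.572z - 1.051z^2.
Invertibility requires all roots to lie outside the unit circle, i.e. |z| > 1 for every root.
Set 1 + (-0.572) z + (-1.051) z^2 = 0, i.e. a z^2 + b z + c = 0 with a = -1.051, b = -0.572, c = 1.
Discriminant D = b^2 - 4ac = (-0.572)^2 - 4*(-1.051)*1 = 0.327184 - (-4.204) = 4.531184.
D >= 0, so the roots are real: z = (-b +/- sqrt(D)) / (2a) = (0.572 +/- 2.128658) / (-2.102).
  z_1 = (0.572 + 2.128658) / (-2.102) = -1.2848,   |z_1| = 1.2848.
  z_2 = (0.572 - 2.128658) / (-2.102) = 0.7406,   |z_2| = 0.7406.
Moduli of all roots: 1.2848, 0.7406.
All moduli strictly greater than 1? No.
Verdict: Not invertible.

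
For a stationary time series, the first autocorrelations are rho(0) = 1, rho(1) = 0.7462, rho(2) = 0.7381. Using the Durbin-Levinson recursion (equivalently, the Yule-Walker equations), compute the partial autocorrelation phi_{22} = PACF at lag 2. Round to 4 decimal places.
\phi_{22} = 0.4091

The PACF at lag k is phi_{kk}, the last component of the solution
to the Yule-Walker system G_k phi = r_k where
  (G_k)_{ij} = rho(|i - j|), (r_k)_i = rho(i), i,j = 1..k.
Equivalently, Durbin-Levinson gives phi_{kk} iteratively:
  phi_{11} = rho(1)
  phi_{kk} = [rho(k) - sum_{j=1..k-1} phi_{k-1,j} rho(k-j)]
            / [1 - sum_{j=1..k-1} phi_{k-1,j} rho(j)],
  phi_{k,j} = phi_{k-1,j} - phi_{kk} phi_{k-1,k-j},  j = 1..k-1.
Step k = 1:
  phi_11 = rho(1) = 0.7462.
Step k = 2:
  phi_22 = [rho(2) - phi_11 rho(1)] / [1 - phi_11 rho(1)] = [0.7381 - (0.7462)(0.7462)] / [1 - (0.7462)(0.7462)]
         = 0.18128556 / 0.44318556 = 0.4091.
Therefore phi_{22} = 0.4091.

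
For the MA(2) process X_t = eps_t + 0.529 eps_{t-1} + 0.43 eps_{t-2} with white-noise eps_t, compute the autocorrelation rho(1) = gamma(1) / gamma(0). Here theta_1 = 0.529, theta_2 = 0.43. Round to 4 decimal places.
\rho(1) = 0.5165

For an MA(q) process with theta_0 = 1, the autocovariance is
  gamma(k) = sigma^2 * sum_{i=0..q-k} theta_i * theta_{i+k},
and rho(k) = gamma(k) / gamma(0). Sigma^2 cancels.
  numerator   = (1)*(0.529) + (0.529)*(0.43) = 0.75647.
  denominator = (1)^2 + (0.529)^2 + (0.43)^2 = 1.464741.
  rho(1) = 0.75647 / 1.464741 = 0.5165.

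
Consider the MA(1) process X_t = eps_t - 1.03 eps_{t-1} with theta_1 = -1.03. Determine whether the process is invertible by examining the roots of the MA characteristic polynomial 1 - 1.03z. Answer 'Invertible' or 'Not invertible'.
\text{Not invertible}

The MA(q) characteristic polynomial is P(z) = 1 - 1.03z.
Invertibility requires all roots to lie outside the unit circle, i.e. |z| > 1 for every root.
This is linear in z: 1 + (-1.03) z = 0  =>  z = -1/(-1.03) = 0.970874,  |z| = 0.970874.
Moduli of all roots: 0.9709.
All moduli strictly greater than 1? No.
Verdict: Not invertible.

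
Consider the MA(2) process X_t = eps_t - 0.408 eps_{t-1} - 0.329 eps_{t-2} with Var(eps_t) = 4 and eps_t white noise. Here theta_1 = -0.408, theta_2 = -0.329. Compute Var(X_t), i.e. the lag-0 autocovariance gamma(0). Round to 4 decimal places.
\gamma(0) = 5.0988

For an MA(q) process X_t = eps_t + sum_i theta_i eps_{t-i} with
Var(eps_t) = sigma^2, the variance is
  gamma(0) = sigma^2 * (1 + sum_i theta_i^2).
  sum_i theta_i^2 = (-0.408)^2 + (-0.329)^2 = 0.166464 + 0.108241 = 0.274705.
  gamma(0) = 4 * (1 + 0.274705) = 4 * 1.274705 = 5.09882, which rounds to 5.0988.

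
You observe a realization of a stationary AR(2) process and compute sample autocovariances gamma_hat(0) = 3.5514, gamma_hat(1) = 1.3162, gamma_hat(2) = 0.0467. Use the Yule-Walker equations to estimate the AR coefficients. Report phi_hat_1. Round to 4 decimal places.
\hat\phi_{1} = 0.4240

The Yule-Walker equations for an AR(p) process read, in matrix form,
  Gamma_p phi = r_p,   with   (Gamma_p)_{ij} = gamma(|i - j|),
                       (r_p)_i = gamma(i),   i,j = 1..p.
Substitute the sample gammas (Toeplitz matrix and right-hand side of size 2):
  Gamma_p = [[3.5514, 1.3162], [1.3162, 3.5514]]
  r_p     = [1.3162, 0.0467]
Written out:
  3.5514 phi_1 + 1.3162 phi_2 = 1.3162
  1.3162 phi_1 + 3.5514 phi_2 = 0.0467
Solve by Cramer's rule:
  det = gamma(0)^2 - gamma(1)^2 = (3.5514)^2 - (1.3162)^2 = 12.61244196 - 1.73238244 = 10.88005952
  phi_hat_1 = [gamma(1) gamma(0) - gamma(1) gamma(2)] / det = [(1.3162)(3.5514) - (1.3162)(0.0467)] / 10.88005952 = 4.61288614 / 10.88005952 = 0.424
  phi_hat_2 = [gamma(0) gamma(2) - gamma(1)^2] / det = [(3.5514)(0.0467) - (1.3162)^2] / 10.88005952 = -1.56653206 / 10.88005952 = -0.144
So phi_hat = [0.4240, -0.1440].
Therefore phi_hat_1 = 0.4240.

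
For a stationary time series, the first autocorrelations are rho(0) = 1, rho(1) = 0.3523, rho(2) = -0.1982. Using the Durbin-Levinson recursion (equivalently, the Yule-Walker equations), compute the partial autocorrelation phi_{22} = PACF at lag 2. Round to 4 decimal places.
\phi_{22} = -0.3680

The PACF at lag k is phi_{kk}, the last component of the solution
to the Yule-Walker system G_k phi = r_k where
  (G_k)_{ij} = rho(|i - j|), (r_k)_i = rho(i), i,j = 1..k.
Equivalently, Durbin-Levinson gives phi_{kk} iteratively:
  phi_{11} = rho(1)
  phi_{kk} = [rho(k) - sum_{j=1..k-1} phi_{k-1,j} rho(k-j)]
            / [1 - sum_{j=1..k-1} phi_{k-1,j} rho(j)],
  phi_{k,j} = phi_{k-1,j} - phi_{kk} phi_{k-1,k-j},  j = 1..k-1.
Step k = 1:
  phi_11 = rho(1) = 0.3523.
Step k = 2:
  phi_22 = [rho(2) - phi_11 rho(1)] / [1 - phi_11 rho(1)] = [-0.1982 - (0.3523)(0.3523)] / [1 - (0.3523)(0.3523)]
         = -0.32231529 / 0.87588471 = -0.368.
Therefore phi_{22} = -0.3680.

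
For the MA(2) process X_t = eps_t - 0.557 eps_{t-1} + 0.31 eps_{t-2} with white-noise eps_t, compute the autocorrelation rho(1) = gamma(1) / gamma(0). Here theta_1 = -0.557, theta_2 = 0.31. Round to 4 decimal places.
\rho(1) = -0.5188

For an MA(q) process with theta_0 = 1, the autocovariance is
  gamma(k) = sigma^2 * sum_{i=0..q-k} theta_i * theta_{i+k},
and rho(k) = gamma(k) / gamma(0). Sigma^2 cancels.
  numerator   = (1)*(-0.557) + (-0.557)*(0.31) = -0.72967.
  denominator = (1)^2 + (-0.557)^2 + (0.31)^2 = 1.406349.
  rho(1) = -0.72967 / 1.406349 = -0.5188.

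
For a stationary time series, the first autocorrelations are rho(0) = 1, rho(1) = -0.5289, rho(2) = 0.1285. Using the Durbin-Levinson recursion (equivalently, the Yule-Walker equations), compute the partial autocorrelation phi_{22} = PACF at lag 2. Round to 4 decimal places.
\phi_{22} = -0.2100

The PACF at lag k is phi_{kk}, the last component of the solution
to the Yule-Walker system G_k phi = r_k where
  (G_k)_{ij} = rho(|i - j|), (r_k)_i = rho(i), i,j = 1..k.
Equivalently, Durbin-Levinson gives phi_{kk} iteratively:
  phi_{11} = rho(1)
  phi_{kk} = [rho(k) - sum_{j=1..k-1} phi_{k-1,j} rho(k-j)]
            / [1 - sum_{j=1..k-1} phi_{k-1,j} rho(j)],
  phi_{k,j} = phi_{k-1,j} - phi_{kk} phi_{k-1,k-j},  j = 1..k-1.
Step k = 1:
  phi_11 = rho(1) = -0.5289.
Step k = 2:
  phi_22 = [rho(2) - phi_11 rho(1)] / [1 - phi_11 rho(1)] = [0.1285 - (-0.5289)(-0.5289)] / [1 - (-0.5289)(-0.5289)]
         = -0.15123521 / 0.72026479 = -0.21.
Therefore phi_{22} = -0.2100.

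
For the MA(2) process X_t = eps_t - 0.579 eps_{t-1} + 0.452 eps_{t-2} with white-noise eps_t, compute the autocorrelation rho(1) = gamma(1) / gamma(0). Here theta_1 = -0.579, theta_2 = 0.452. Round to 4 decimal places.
\rho(1) = -0.5461

For an MA(q) process with theta_0 = 1, the autocovariance is
  gamma(k) = sigma^2 * sum_{i=0..q-k} theta_i * theta_{i+k},
and rho(k) = gamma(k) / gamma(0). Sigma^2 cancels.
  numerator   = (1)*(-0.579) + (-0.579)*(0.452) = -0.840708.
  denominator = (1)^2 + (-0.579)^2 + (0.452)^2 = 1.539545.
  rho(1) = -0.840708 / 1.539545 = -0.5461.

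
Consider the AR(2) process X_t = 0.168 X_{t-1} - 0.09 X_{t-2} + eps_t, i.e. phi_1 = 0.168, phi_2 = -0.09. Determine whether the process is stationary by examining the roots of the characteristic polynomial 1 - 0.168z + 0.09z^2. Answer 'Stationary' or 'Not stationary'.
\text{Stationary}

The AR(p) characteristic polynomial is P(z) = 1 - 0.168z + 0.09z^2.
Stationarity requires all roots to lie outside the unit circle, i.e. |z| > 1 for every root.
Set 1 + (-0.168) z + (0.09) z^2 = 0, i.e. a z^2 + b z + c = 0 with a = 0.09, b = -0.168, c = 1.
Discriminant D = b^2 - 4ac = (-0.168)^2 - 4*(0.09)*1 = 0.028224 - (0.36) = -0.331776.
D < 0, so the roots are the complex-conjugate pair z = (-b +/- i sqrt(-D)) / (2a) = 0.9333 +/- 3.2i.
For a conjugate pair |z|^2 = z * conj(z) = (product of roots) = c/a = 1/(0.09) = 11.111111, so |z| = sqrt(11.111111) = 3.3333 for both roots.
Moduli of all roots: 3.3333, 3.3333.
All moduli strictly greater than 1? Yes.
Verdict: Stationary.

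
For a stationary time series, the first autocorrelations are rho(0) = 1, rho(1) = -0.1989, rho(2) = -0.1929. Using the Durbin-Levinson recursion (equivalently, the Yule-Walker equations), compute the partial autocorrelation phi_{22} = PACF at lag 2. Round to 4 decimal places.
\phi_{22} = -0.2420

The PACF at lag k is phi_{kk}, the last component of the solution
to the Yule-Walker system G_k phi = r_k where
  (G_k)_{ij} = rho(|i - j|), (r_k)_i = rho(i), i,j = 1..k.
Equivalently, Durbin-Levinson gives phi_{kk} iteratively:
  phi_{11} = rho(1)
  phi_{kk} = [rho(k) - sum_{j=1..k-1} phi_{k-1,j} rho(k-j)]
            / [1 - sum_{j=1..k-1} phi_{k-1,j} rho(j)],
  phi_{k,j} = phi_{k-1,j} - phi_{kk} phi_{k-1,k-j},  j = 1..k-1.
Step k = 1:
  phi_11 = rho(1) = -0.1989.
Step k = 2:
  phi_22 = [rho(2) - phi_11 rho(1)] / [1 - phi_11 rho(1)] = [-0.1929 - (-0.1989)(-0.1989)] / [1 - (-0.1989)(-0.1989)]
         = -0.23246121 / 0.96043879 = -0.242.
Therefore phi_{22} = -0.2420.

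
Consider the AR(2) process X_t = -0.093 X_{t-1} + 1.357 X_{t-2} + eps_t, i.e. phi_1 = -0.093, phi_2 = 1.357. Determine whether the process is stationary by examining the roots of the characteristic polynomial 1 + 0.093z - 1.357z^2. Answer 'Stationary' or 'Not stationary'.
\text{Not stationary}

The AR(p) characteristic polynomial is P(z) = 1 + 0.093z - 1.357z^2.
Stationarity requires all roots to lie outside the unit circle, i.e. |z| > 1 for every root.
Set 1 + (0.093) z + (-1.357) z^2 = 0, i.e. a z^2 + b z + c = 0 with a = -1.357, b = 0.093, c = 1.
Discriminant D = b^2 - 4ac = (0.093)^2 - 4*(-1.357)*1 = 0.008649 - (-5.428) = 5.436649.
D >= 0, so the roots are real: z = (-b +/- sqrt(D)) / (2a) = (-0.093 +/- 2.331662) / (-2.714).
  z_1 = (-0.093 + 2.331662) / (-2.714) = -0.8249,   |z_1| = 0.8249.
  z_2 = (-0.093 - 2.331662) / (-2.714) = 0.8934,   |z_2| = 0.8934.
Moduli of all roots: 0.8249, 0.8934.
All moduli strictly greater than 1? No.
Verdict: Not stationary.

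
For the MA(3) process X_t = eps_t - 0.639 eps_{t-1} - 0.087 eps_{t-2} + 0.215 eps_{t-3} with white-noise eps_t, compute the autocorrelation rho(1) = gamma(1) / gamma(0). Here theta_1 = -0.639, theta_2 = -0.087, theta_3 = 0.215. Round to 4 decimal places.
\rho(1) = -0.4118

For an MA(q) process with theta_0 = 1, the autocovariance is
  gamma(k) = sigma^2 * sum_{i=0..q-k} theta_i * theta_{i+k},
and rho(k) = gamma(k) / gamma(0). Sigma^2 cancels.
  numerator   = (1)*(-0.639) + (-0.639)*(-0.087) + (-0.087)*(0.215) = -0.602112.
  denominator = (1)^2 + (-0.639)^2 + (-0.087)^2 + (0.215)^2 = 1.462115.
  rho(1) = -0.602112 / 1.462115 = -0.4118.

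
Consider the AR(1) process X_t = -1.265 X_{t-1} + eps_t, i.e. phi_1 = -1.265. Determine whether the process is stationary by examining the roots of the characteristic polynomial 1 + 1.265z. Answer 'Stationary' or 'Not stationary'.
\text{Not stationary}

The AR(p) characteristic polynomial is P(z) = 1 + 1.265z.
Stationarity requires all roots to lie outside the unit circle, i.e. |z| > 1 for every root.
This is linear in z: 1 + (1.265) z = 0  =>  z = -1/(1.265) = -0.790514,  |z| = 0.790514.
Moduli of all roots: 0.7905.
All moduli strictly greater than 1? No.
Verdict: Not stationary.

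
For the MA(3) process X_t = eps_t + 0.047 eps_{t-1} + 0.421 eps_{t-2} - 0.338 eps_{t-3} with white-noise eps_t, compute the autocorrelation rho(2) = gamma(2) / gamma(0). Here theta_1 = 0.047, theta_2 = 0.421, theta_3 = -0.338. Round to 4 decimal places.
\rho(2) = 0.3131

For an MA(q) process with theta_0 = 1, the autocovariance is
  gamma(k) = sigma^2 * sum_{i=0..q-k} theta_i * theta_{i+k},
and rho(k) = gamma(k) / gamma(0). Sigma^2 cancels.
  numerator   = (1)*(0.421) + (0.047)*(-0.338) = 0.405114.
  denominator = (1)^2 + (0.047)^2 + (0.421)^2 + (-0.338)^2 = 1.293694.
  rho(2) = 0.405114 / 1.293694 = 0.3131.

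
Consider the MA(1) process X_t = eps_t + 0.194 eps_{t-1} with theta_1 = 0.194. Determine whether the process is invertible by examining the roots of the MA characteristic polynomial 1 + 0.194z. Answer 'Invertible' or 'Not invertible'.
\text{Invertible}

The MA(q) characteristic polynomial is P(z) = 1 + 0.194z.
Invertibility requires all roots to lie outside the unit circle, i.e. |z| > 1 for every root.
This is linear in z: 1 + (0.194) z = 0  =>  z = -1/(0.194) = -5.154639,  |z| = 5.154639.
Moduli of all roots: 5.1546.
All moduli strictly greater than 1? Yes.
Verdict: Invertible.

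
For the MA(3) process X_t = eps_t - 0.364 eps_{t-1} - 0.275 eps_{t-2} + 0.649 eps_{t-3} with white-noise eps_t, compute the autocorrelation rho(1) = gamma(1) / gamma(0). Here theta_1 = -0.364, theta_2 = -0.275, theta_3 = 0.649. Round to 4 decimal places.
\rho(1) = -0.2715

For an MA(q) process with theta_0 = 1, the autocovariance is
  gamma(k) = sigma^2 * sum_{i=0..q-k} theta_i * theta_{i+k},
and rho(k) = gamma(k) / gamma(0). Sigma^2 cancels.
  numerator   = (1)*(-0.364) + (-0.364)*(-0.275) + (-0.275)*(0.649) = -0.442375.
  denominator = (1)^2 + (-0.364)^2 + (-0.275)^2 + (0.649)^2 = 1.629322.
  rho(1) = -0.442375 / 1.629322 = -0.2715.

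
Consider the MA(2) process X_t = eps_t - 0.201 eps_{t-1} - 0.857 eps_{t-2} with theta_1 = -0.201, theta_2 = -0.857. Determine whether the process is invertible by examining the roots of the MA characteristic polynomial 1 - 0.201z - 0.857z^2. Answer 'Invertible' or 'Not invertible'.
\text{Not invertible}

The MA(q) characteristic polynomial is P(z) = 1 - 0.201z - 0.857z^2.
Invertibility requires all roots to lie outside the unit circle, i.e. |z| > 1 for every root.
Set 1 + (-0.201) z + (-0.857) z^2 = 0, i.e. a z^2 + b z + c = 0 with a = -0.857, b = -0.201, c = 1.
Discriminant D = b^2 - 4ac = (-0.201)^2 - 4*(-0.857)*1 = 0.040401 - (-3.428) = 3.468401.
D >= 0, so the roots are real: z = (-b +/- sqrt(D)) / (2a) = (0.201 +/- 1.862364) / (-1.714).
  z_1 = (0.201 + 1.862364) / (-1.714) = -1.2038,   |z_1| = 1.2038.
  z_2 = (0.201 - 1.862364) / (-1.714) = 0.9693,   |z_2| = 0.9693.
Moduli of all roots: 1.2038, 0.9693.
All moduli strictly greater than 1? No.
Verdict: Not invertible.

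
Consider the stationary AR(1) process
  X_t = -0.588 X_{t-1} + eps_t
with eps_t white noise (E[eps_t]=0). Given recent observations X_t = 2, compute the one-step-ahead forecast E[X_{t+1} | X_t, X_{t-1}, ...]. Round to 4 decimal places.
E[X_{t+1} \mid \mathcal F_t] = -1.1760

For an AR(p) model X_t = c + sum_i phi_i X_{t-i} + eps_t, the
one-step-ahead conditional mean is
  E[X_{t+1} | X_t, ...] = c + sum_i phi_i X_{t+1-i}.
Substitute known values:
  E[X_{t+1} | ...] = (-0.588) * (2)
                   = -1.1760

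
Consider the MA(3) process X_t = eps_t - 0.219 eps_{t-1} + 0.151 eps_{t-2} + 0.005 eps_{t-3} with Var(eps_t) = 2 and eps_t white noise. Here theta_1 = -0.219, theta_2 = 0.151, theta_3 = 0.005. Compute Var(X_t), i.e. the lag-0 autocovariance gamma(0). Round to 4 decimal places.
\gamma(0) = 2.1416

For an MA(q) process X_t = eps_t + sum_i theta_i eps_{t-i} with
Var(eps_t) = sigma^2, the variance is
  gamma(0) = sigma^2 * (1 + sum_i theta_i^2).
  sum_i theta_i^2 = (-0.219)^2 + (0.151)^2 + (0.005)^2 = 0.047961 + 0.022801 + 0.000025 = 0.070787.
  gamma(0) = 2 * (1 + 0.070787) = 2 * 1.070787 = 2.141574, which rounds to 2.1416.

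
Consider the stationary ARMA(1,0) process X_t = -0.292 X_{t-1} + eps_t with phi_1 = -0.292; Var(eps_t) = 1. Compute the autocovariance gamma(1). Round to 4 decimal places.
\gamma(1) = -0.3192

Multiply the model equation by X_{t-k} and take expectations. With theta_0 = psi_0 = 1 and psi_j the MA(infinity) weights, this gives
  gamma(k) - sum_i phi_i gamma(k-i) = c_k,
  c_k = sigma^2 * sum_{j=k..q} theta_j psi_{j-k}   (c_k = 0 for k > q),
using gamma(-m) = gamma(m).
Pure AR (q = 0): c_0 = sigma^2 = 1, c_k = 0 for k >= 1.
Equations for k = 0 and k = 1 (AR order 1):
  gamma(0) = phi_1 gamma(1) + c_0
  gamma(1) = phi_1 gamma(0) + c_1
Substituting the second into the first: gamma(0) (1 - phi_1^2) = c_0 + phi_1 c_1, so
  gamma(0) = c_0 / (1 - phi_1^2) = 1 / (1 - (-0.292)^2) = 1 / 0.914736 = 1.093212.
  gamma(1) = phi_1 gamma(0) = (-0.292)(1.093212) = -0.319218.
Therefore gamma(1) = -0.3192 (to 4 decimal places).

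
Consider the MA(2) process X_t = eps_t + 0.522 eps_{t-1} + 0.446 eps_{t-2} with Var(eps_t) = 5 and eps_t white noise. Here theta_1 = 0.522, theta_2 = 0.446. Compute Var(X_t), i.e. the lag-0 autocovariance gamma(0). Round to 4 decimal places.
\gamma(0) = 7.3570

For an MA(q) process X_t = eps_t + sum_i theta_i eps_{t-i} with
Var(eps_t) = sigma^2, the variance is
  gamma(0) = sigma^2 * (1 + sum_i theta_i^2).
  sum_i theta_i^2 = (0.522)^2 + (0.446)^2 = 0.272484 + 0.198916 = 0.4714.
  gamma(0) = 5 * (1 + 0.4714) = 5 * 1.4714 = 7.357, which rounds to 7.3570.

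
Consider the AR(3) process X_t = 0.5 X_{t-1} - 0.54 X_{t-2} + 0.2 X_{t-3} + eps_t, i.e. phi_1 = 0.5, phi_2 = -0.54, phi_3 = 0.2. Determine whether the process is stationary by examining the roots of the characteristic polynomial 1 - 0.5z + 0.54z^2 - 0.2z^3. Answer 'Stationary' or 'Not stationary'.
\text{Stationary}

The AR(p) characteristic polynomial is P(z) = 1 - 0.5z + 0.54z^2 - 0.2z^3.
Stationarity requires all roots to lie outside the unit circle, i.e. |z| > 1 for every root.
Degree 3: look for a simple real root z0 first, then factor out (1 - z/z0) and solve the remaining quadratic.
Testing z0 = 2.5: P(2.5) = 1 + (-0.5)(2.5) + (0.54)(2.5)^2 + (-0.2)(2.5)^3
  = 1 + (-1.25) + (3.375) + (-3.125) = 0.  So z_0 = 2.5 is a root, |z_0| = 2.5.
Divide out the factor (1 - 0.4 z) = (1 - z/z0) (since 1/z0 = 0.4):
  P(z) = (1 - 0.4 z)(1 + (-0.1) z + (0.5) z^2)
  [check: z-coef -0.1 - (0.4) = -0.5; z^2-coef 0.5 - (0.4)(-0.1) = 0.54; z^3-coef -(0.4)(0.5) = -0.2.]
Remaining roots from the quadratic factor 1 + (-0.1) z + (0.5) z^2:
  Set 1 + (-0.1) z + (0.5) z^2 = 0, i.e. a z^2 + b z + c = 0 with a = 0.5, b = -0.1, c = 1.
  Discriminant D = b^2 - 4ac = (-0.1)^2 - 4*(0.5)*1 = 0.01 - (2) = -1.99.
  D < 0, so the roots are the complex-conjugate pair z = (-b +/- i sqrt(-D)) / (2a) = 0.1 +/- 1.4107i.
  For a conjugate pair |z|^2 = z * conj(z) = (product of roots) = c/a = 1/(0.5) = 2, so |z| = sqrt(2) = 1.4142 for both roots.
Moduli of all roots: 2.5000, 1.4142, 1.4142.
All moduli strictly greater than 1? Yes.
Verdict: Stationary.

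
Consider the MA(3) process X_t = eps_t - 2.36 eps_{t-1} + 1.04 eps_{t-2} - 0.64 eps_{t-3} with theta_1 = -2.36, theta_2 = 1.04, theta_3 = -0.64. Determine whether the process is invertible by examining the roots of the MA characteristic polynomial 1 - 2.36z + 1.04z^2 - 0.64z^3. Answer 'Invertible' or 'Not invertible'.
\text{Not invertible}

The MA(q) characteristic polynomial is P(z) = 1 - 2.36z + 1.04z^2 - 0.64z^3.
Invertibility requires all roots to lie outside the unit circle, i.e. |z| > 1 for every root.
Degree 3: look for a simple real root z0 first, then factor out (1 - z/z0) and solve the remaining quadratic.
Testing z0 = 0.5: P(0.5) = 1 + (-2.36)(0.5) + (1.04)(0.5)^2 + (-0.64)(0.5)^3
  = 1 + (-1.18) + (0.26) + (-0.08) = 0.  So z_0 = 0.5 is a root, |z_0| = 0.5.
Divide out the factor (1 - 2 z) = (1 - z/z0) (since 1/z0 = 2):
  P(z) = (1 - 2 z)(1 + (-0.36) z + (0.32) z^2)
  [check: z-coef -0.36 - (2) = -2.36; z^2-coef 0.32 - (2)(-0.36) = 1.04; z^3-coef -(2)(0.32) = -0.64.]
Remaining roots from the quadratic factor 1 + (-0.36) z + (0.32) z^2:
  Set 1 + (-0.36) z + (0.32) z^2 = 0, i.e. a z^2 + b z + c = 0 with a = 0.32, b = -0.36, c = 1.
  Discriminant D = b^2 - 4ac = (-0.36)^2 - 4*(0.32)*1 = 0.1296 - (1.28) = -1.1504.
  D < 0, so the roots are the complex-conjugate pair z = (-b +/- i sqrt(-D)) / (2a) = 0.5625 +/- 1.6759i.
  For a conjugate pair |z|^2 = z * conj(z) = (product of roots) = c/a = 1/(0.32) = 3.125, so |z| = sqrt(3.125) = 1.7678 for both roots.
Moduli of all roots: 0.5000, 1.7678, 1.7678.
All moduli strictly greater than 1? No.
Verdict: Not invertible.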